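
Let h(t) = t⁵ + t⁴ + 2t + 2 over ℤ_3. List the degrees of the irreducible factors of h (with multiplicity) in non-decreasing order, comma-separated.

1, 1, 1, 2

Roots in ℤ_3: h(0) = 2; h(1) = 0 → root; h(2) = 0 → root.
Linear factors from roots: (t + 2), (t + 1).
Complete factorization: h(t) = (t + 2)·(t + 1)^2·(t² + 1).
Factor degrees with multiplicity: 1 + 1 + 1 + 2 = 5.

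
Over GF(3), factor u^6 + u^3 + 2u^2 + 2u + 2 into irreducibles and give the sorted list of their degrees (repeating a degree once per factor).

Write g(u) = u^6 + u^3 + 2u^2 + 2u + 2.
Roots in GF(3): g(0) = 2; g(1) = 2; g(2) = 2.
Complete factorization: g(u) = (u^3 + u^2 + 2)·(u^3 + 2u^2 + u + 1).
Factor degrees with multiplicity: 3 + 3 = 6.

3, 3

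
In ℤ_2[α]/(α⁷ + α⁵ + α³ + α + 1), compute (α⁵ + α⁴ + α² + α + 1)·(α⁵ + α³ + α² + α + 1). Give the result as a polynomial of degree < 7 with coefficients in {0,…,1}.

Multiply in ℤ_2[α]: (α⁵ + α⁴ + α² + α + 1)·(α⁵ + α³ + α² + α + 1) = α¹⁰ + α⁹ + α⁸ + α⁷ + α⁶ + α⁴ + α³ + α² + 1.
Reduce using α⁷ ≡ α⁵ + α³ + α + 1 (mod α⁷ + α⁵ + α³ + α + 1).
Reduced: α⁵ + α³ + 1.

α^5 + α^3 + 1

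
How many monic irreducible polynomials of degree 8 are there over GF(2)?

Gauss's count: N_{2}(8) = (1/8) Σ_{d|8} μ(8/d)·2^d.
Divisors of 8: 1, 2, 4, 8; μ(8/d) for each: 0, 0, -1, 1.
Σ = − 2^4 + 2^8 = 240.
N = 240/8 = 30.

30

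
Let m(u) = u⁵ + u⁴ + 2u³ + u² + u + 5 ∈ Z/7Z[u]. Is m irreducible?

Yes

Check for roots in Z/7Z: m(0) = 5; m(1) = 4; m(2) = 5; m(3) = 3; m(4) = 5; m(5) = 3; m(6) = 3.
No roots, so no linear factors.
Degree-2 irreducible divisors: test the 21 monic irreducibles of degree 2 over GF(7).
None of them divide m (all give nonzero remainder).
No irreducible factor of degree ≤ 2 exists, so m is irreducible over GF(7).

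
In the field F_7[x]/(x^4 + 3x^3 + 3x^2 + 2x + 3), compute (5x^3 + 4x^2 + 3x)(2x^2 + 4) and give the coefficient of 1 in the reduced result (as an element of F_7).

Multiply in F_7[x]: (5x^3 + 4x^2 + 3x)·(2x^2 + 4) = 3x^5 + x^4 + 5x^3 + 2x^2 + 5x.
Reduce using x^4 ≡ 4x^3 + 4x^2 + 5x + 4 (mod x^4 + 3x^3 + 3x^2 + 2x + 3).
Reduced: 6x^3 + 6x^2 + 5x + 3.

3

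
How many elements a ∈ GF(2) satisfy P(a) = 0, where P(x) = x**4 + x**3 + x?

Evaluate at each of the 2 elements of GF(2):
P(0) = 0 → root; P(1) = 1.
Roots: {0}.

1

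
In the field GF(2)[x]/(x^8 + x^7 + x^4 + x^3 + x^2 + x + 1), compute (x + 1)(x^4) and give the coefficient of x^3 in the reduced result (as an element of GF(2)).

Multiply in GF(2)[x]: (x + 1)·(x^4) = x^5 + x^4.
Reduced: x^5 + x^4.

0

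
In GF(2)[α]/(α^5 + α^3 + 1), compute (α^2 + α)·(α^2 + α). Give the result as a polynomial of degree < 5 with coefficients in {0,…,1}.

Multiply in GF(2)[α]: (α^2 + α)·(α^2 + α) = α^4 + α^2.
Reduced: α^4 + α^2.

α^4 + α^2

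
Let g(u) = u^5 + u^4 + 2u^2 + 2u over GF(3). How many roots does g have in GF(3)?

Evaluate at each of the 3 elements of GF(3):
g(0) = 0 → root; g(1) = 0 → root; g(2) = 0 → root.
Roots: {0, 1, 2}.

3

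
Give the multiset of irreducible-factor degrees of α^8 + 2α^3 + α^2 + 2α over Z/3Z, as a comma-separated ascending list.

Write f(α) = α^8 + 2α^3 + α^2 + 2α.
Roots in Z/3Z: f(0) = 0 → root; f(1) = 0 → root; f(2) = 1.
Linear factors from roots: (α), (α + 2).
Complete factorization: f(α) = (α)·(α + 2)^2·(α^2 + 1)·(α^3 + 2α^2 + 2α + 2).
Factor degrees with multiplicity: 1 + 1 + 1 + 2 + 3 = 8.

1, 1, 1, 2, 3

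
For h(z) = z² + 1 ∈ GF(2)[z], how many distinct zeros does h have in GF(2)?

Evaluate at each of the 2 elements of GF(2):
h(0) = 1; h(1) = 0 → root.
Roots: {1}.

1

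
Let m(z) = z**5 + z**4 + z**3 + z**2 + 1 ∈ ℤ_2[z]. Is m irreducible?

Yes

Check for roots in ℤ_2: m(0) = 1; m(1) = 1.
No roots, so no linear factors.
Monic irreducibles of degree 2 over GF(2): z**2 + z + 1.
None of them divide m (all give nonzero remainder).
No irreducible factor of degree ≤ 2 exists, so m is irreducible over GF(2).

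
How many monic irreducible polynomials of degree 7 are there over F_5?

11160

By the necklace-counting formula, N_5(7) = (1/7) Σ_{d|7} μ(7/d)·5^d.
Divisors of 7: 1, 7; μ(7/d) for each: -1, 1.
Σ = − 5^1 + 5^7 = 78120.
N = 78120/7 = 11160.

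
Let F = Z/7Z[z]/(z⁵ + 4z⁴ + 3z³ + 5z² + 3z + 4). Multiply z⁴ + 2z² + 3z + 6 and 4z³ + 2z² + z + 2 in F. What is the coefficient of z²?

Multiply in Z/7Z[z]: (z⁴ + 2z² + 3z + 6)·(4z³ + 2z² + z + 2) = 4z⁷ + 2z⁶ + 2z⁵ + 4z⁴ + 4z³ + 5z² + 5z + 5.
Reduce using z⁵ ≡ 3z⁴ + 4z³ + 2z² + 4z + 3 (mod z⁵ + 4z⁴ + 3z³ + 5z² + 3z + 4).
Reduced: 3z⁴ + z³ + 4z² + 3.

4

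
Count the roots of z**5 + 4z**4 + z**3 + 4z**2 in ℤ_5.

Write h(z) = z**5 + 4z**4 + z**3 + 4z**2.
Evaluate at each of the 5 elements of ℤ_5:
h(0) = 0 → root; h(1) = 0 → root; h(2) = 0 → root; h(3) = 0 → root; h(4) = 1.
Roots: {0, 1, 2, 3}.

4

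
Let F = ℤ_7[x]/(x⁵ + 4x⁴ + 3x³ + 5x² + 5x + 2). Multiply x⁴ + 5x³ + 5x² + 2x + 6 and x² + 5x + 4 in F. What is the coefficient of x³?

Multiply in ℤ_7[x]: (x⁴ + 5x³ + 5x² + 2x + 6)·(x² + 5x + 4) = x⁶ + 3x⁵ + 6x⁴ + 5x³ + x² + 3x + 3.
Reduce using x⁵ ≡ 3x⁴ + 4x³ + 2x² + 2x + 5 (mod x⁵ + 4x⁴ + 3x³ + 5x² + 5x + 2).
Reduced: 3x³ + x² + 6x + 5.

3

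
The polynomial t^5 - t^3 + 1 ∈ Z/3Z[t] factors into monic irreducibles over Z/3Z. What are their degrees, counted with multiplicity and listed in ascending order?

Write h(t) = t^5 - t^3 + 1.
Roots in Z/3Z: h(0) = 1; h(1) = 1; h(2) = 1.
Complete factorization: h(t) = (t^2 - t - 1)·(t^3 + t^2 + t - 1).
Factor degrees with multiplicity: 2 + 3 = 5.

2, 3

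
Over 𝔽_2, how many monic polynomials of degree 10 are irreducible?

By the necklace-counting formula, N_2(10) = (1/10) Σ_{d|10} μ(10/d)·2^d.
Divisors of 10: 1, 2, 5, 10; μ(10/d) for each: 1, -1, -1, 1.
Σ = 2^1 − 2^2 − 2^5 + 2^10 = 990.
N = 990/10 = 99.

99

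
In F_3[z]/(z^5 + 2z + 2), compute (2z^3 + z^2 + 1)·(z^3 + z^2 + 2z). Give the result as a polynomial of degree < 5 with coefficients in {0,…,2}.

Multiply in F_3[z]: (2z^3 + z^2 + 1)·(z^3 + z^2 + 2z) = 2z^6 + 2z^4 + z^2 + 2z.
Reduce using z^5 ≡ z + 1 (mod z^5 + 2z + 2).
Reduced: 2z^4 + z.

2z^4 + z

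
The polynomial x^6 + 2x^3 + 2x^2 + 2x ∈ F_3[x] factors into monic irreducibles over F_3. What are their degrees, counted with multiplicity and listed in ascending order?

1, 2, 3

Write g(x) = x^6 + 2x^3 + 2x^2 + 2x.
Roots in F_3: g(0) = 0 → root; g(1) = 1; g(2) = 2.
Linear factors from roots: (x).
Complete factorization: g(x) = (x)·(x^2 + 1)·(x^3 + 2x + 2).
Factor degrees with multiplicity: 1 + 2 + 3 = 6.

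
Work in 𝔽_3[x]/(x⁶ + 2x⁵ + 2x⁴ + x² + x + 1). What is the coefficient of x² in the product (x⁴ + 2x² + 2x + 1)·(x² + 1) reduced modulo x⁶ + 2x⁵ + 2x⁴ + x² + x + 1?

2

Multiply in 𝔽_3[x]: (x⁴ + 2x² + 2x + 1)·(x² + 1) = x⁶ + 2x³ + 2x + 1.
Reduce using x⁶ ≡ x⁵ + x⁴ + 2x² + 2x + 2 (mod x⁶ + 2x⁵ + 2x⁴ + x² + x + 1).
Reduced: x⁵ + x⁴ + 2x³ + 2x² + x.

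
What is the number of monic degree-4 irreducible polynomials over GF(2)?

By the necklace-counting formula, N_2(4) = (1/4) Σ_{d|4} μ(4/d)·2^d.
Divisors of 4: 1, 2, 4; μ(4/d) for each: 0, -1, 1.
Σ = − 2^2 + 2^4 = 12.
N = 12/4 = 3.

3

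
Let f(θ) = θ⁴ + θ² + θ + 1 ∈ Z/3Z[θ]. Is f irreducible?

Yes

Check for roots in Z/3Z: f(0) = 1; f(1) = 1; f(2) = 2.
No roots, so no linear factors.
Monic irreducibles of degree 2 over GF(3): θ² + 1, θ² + θ + 2, θ² + 2θ + 2.
None of them divide f (all give nonzero remainder).
No irreducible factor of degree ≤ 2 exists, so f is irreducible over GF(3).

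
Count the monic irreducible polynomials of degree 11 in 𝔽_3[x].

16104

x^(3^11) − x is the product of all monic irreducibles of degree dividing 11; Möbius inversion gives N = (1/11) Σ μ(11/d)·3^d.
Divisors of 11: 1, 11; μ(11/d) for each: -1, 1.
Σ = − 3^1 + 3^11 = 177144.
N = 177144/11 = 16104.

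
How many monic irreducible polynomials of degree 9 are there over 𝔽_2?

The number of monic irreducibles of degree 9 over GF(2) is (1/9)·Σ_{d∣9} μ(9/d) 2^d.
Divisors of 9: 1, 3, 9; μ(9/d) for each: 0, -1, 1.
Σ = − 2^3 + 2^9 = 504.
N = 504/9 = 56.

56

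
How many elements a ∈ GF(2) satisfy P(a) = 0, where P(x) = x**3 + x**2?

2

Evaluate at each of the 2 elements of GF(2):
P(0) = 0 → root; P(1) = 0 → root.
Roots: {0, 1}.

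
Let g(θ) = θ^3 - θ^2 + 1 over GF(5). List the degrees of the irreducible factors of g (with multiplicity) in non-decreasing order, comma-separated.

1, 2

Roots in GF(5): g(0) = 1; g(1) = 1; g(2) = 0 → root; g(3) = 4; g(4) = 4.
Linear factors from roots: (θ - 2).
Complete factorization: g(θ) = (θ - 2)·(θ^2 + θ + 2).
Factor degrees with multiplicity: 1 + 2 = 3.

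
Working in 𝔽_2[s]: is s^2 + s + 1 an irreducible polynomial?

Write g(s) = s^2 + s + 1.
Check for roots in 𝔽_2: g(0) = 1; g(1) = 1.
No roots. A degree-2 polynomial over a field with no linear factor is irreducible.

Yes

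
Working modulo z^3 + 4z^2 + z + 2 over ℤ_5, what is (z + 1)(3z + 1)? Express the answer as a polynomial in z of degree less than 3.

3z^2 + 4z + 1

Multiply in ℤ_5[z]: (z + 1)·(3z + 1) = 3z^2 + 4z + 1.
Reduced: 3z^2 + 4z + 1.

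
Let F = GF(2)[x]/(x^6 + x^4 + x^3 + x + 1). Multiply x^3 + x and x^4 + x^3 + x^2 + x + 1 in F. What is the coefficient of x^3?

1

Multiply in GF(2)[x]: (x^3 + x)·(x^4 + x^3 + x^2 + x + 1) = x^7 + x^6 + x^2 + x.
Reduce using x^6 ≡ x^4 + x^3 + x + 1 (mod x^6 + x^4 + x^3 + x + 1).
Reduced: x^5 + x^3 + x + 1.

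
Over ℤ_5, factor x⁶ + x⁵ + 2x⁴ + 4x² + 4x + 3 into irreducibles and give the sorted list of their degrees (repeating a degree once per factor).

1, 1, 1, 1, 2

Write g(x) = x⁶ + x⁵ + 2x⁴ + 4x² + 4x + 3.
Roots in ℤ_5: g(0) = 3; g(1) = 0 → root; g(2) = 0 → root; g(3) = 0 → root; g(4) = 0 → root.
Linear factors from roots: (x + 4), (x + 3), (x + 2), (x + 1).
Complete factorization: g(x) = (x + 1)·(x + 2)·(x + 3)·(x + 4)·(x² + x + 2).
Factor degrees with multiplicity: 1 + 1 + 1 + 1 + 2 = 6.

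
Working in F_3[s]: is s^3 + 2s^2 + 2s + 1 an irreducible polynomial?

No

Write h(s) = s^3 + 2s^2 + 2s + 1.
Check for roots in F_3: h(0) = 1; h(1) = 0 → root; h(2) = 0 → root.
h(1) = 0, so (s − 1) divides h(s); h is reducible.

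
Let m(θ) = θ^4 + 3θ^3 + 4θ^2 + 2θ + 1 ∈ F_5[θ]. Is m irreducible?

No

Check for roots in F_5: m(0) = 1; m(1) = 1; m(2) = 1; m(3) = 0 → root; m(4) = 1.
m(3) = 0, so (θ − 3) divides m(θ); m is reducible.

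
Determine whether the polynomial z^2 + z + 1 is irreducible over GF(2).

Yes

Write g(z) = z^2 + z + 1.
Check for roots in GF(2): g(0) = 1; g(1) = 1.
No roots. A degree-2 polynomial over a field with no linear factor is irreducible.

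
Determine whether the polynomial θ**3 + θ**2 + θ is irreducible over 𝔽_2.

Write f(θ) = θ**3 + θ**2 + θ.
Check for roots in 𝔽_2: f(0) = 0 → root; f(1) = 1.
f(0) = 0, so (θ) divides f(θ); f is reducible.

No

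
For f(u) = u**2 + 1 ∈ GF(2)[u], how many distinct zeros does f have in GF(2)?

Evaluate at each of the 2 elements of GF(2):
f(0) = 1; f(1) = 0 → root.
Roots: {1}.

1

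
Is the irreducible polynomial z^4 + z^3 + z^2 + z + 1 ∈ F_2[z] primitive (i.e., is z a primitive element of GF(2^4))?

No

Write f(z) = z^4 + z^3 + z^2 + z + 1.
|GF(2^4)^×| = 2^4 − 1 = 15. Prime factorization: 15 = 3·5.
f is primitive ⇔ z has order 15 in GF(2)[z]/(f), i.e. z^(15/q) ≠ 1 for each prime q | 15.
z^(5) mod f = 1
z^(3) mod f = z^3.
Since z^(5) = 1, the order of z divides 5 < 15; not primitive.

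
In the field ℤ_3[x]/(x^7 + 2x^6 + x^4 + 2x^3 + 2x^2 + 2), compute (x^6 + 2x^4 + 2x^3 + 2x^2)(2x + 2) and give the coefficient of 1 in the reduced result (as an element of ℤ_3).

Multiply in ℤ_3[x]: (x^6 + 2x^4 + 2x^3 + 2x^2)·(2x + 2) = 2x^7 + 2x^6 + x^5 + 2x^4 + 2x^3 + x^2.
Reduce using x^7 ≡ x^6 + 2x^4 + x^3 + x^2 + 1 (mod x^7 + 2x^6 + x^4 + 2x^3 + 2x^2 + 2).
Reduced: x^6 + x^5 + x^3 + 2.

2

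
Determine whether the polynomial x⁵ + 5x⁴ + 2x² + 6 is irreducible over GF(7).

Write m(x) = x⁵ + 5x⁴ + 2x² + 6.
Check for roots in GF(7): m(0) = 6; m(1) = 0 → root; m(2) = 0 → root; m(3) = 0 → root; m(4) = 4; m(5) = 6; m(6) = 5.
m(1) = 0, so (x − 1) divides m(x); m is reducible.

No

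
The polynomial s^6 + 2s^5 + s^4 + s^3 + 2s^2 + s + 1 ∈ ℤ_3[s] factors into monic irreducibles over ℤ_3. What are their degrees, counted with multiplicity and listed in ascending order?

Write g(s) = s^6 + 2s^5 + s^4 + s^3 + 2s^2 + s + 1.
Roots in ℤ_3: g(0) = 1; g(1) = 0 → root; g(2) = 1.
Linear factors from roots: (s + 2).
Complete factorization: g(s) = (s + 2)·(s^2 + s + 2)·(s^3 + 2s^2 + 1).
Factor degrees with multiplicity: 1 + 2 + 3 = 6.

1, 2, 3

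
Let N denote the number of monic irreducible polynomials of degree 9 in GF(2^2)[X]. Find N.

The number of monic irreducibles of degree 9 over GF(4) is (1/9)·Σ_{d∣9} μ(9/d) 4^d.
Divisors of 9: 1, 3, 9; μ(9/d) for each: 0, -1, 1.
Σ = − 4^3 + 4^9 = 262080.
N = 262080/9 = 29120.

29120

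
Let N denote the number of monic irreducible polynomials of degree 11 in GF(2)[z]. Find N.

186

Gauss's count: N_{2}(11) = (1/11) Σ_{d|11} μ(11/d)·2^d.
Divisors of 11: 1, 11; μ(11/d) for each: -1, 1.
Σ = − 2^1 + 2^11 = 2046.
N = 2046/11 = 186.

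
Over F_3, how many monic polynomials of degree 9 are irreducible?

2184

By the necklace-counting formula, N_3(9) = (1/9) Σ_{d|9} μ(9/d)·3^d.
Divisors of 9: 1, 3, 9; μ(9/d) for each: 0, -1, 1.
Σ = − 3^3 + 3^9 = 19656.
N = 19656/9 = 2184.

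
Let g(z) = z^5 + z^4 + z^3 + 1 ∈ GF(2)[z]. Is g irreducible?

Check for roots in GF(2): g(0) = 1; g(1) = 0 → root.
g(1) = 0, so (z − 1) divides g(z); g is reducible.

No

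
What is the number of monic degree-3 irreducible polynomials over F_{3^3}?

x^(27^3) − x is the product of all monic irreducibles of degree dividing 3; Möbius inversion gives N = (1/3) Σ μ(3/d)·27^d.
Divisors of 3: 1, 3; μ(3/d) for each: -1, 1.
Σ = − 27^1 + 27^3 = 19656.
N = 19656/3 = 6552.

6552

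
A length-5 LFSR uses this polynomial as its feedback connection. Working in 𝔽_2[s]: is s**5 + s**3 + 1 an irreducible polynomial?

Write g(s) = s**5 + s**3 + 1.
Check for roots in 𝔽_2: g(0) = 1; g(1) = 1.
No roots, so no linear factors.
Monic irreducibles of degree 2 over GF(2): s**2 + s + 1.
None of them divide g (all give nonzero remainder).
No irreducible factor of degree ≤ 2 exists, so g is irreducible over GF(2).

Yes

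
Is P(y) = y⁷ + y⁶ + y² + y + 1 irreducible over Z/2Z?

Check for roots in Z/2Z: P(0) = 1; P(1) = 1.
No roots, so no linear factors.
Monic irreducibles of degree 2 over GF(2): y² + y + 1.
None of them divide P (all give nonzero remainder).
Monic irreducibles of degree 3 over GF(2): y³ + y + 1, y³ + y² + 1.
y³ + y² + 1 divides P: P(y) = (y³ + y² + 1)·(y⁴ + y + 1).

No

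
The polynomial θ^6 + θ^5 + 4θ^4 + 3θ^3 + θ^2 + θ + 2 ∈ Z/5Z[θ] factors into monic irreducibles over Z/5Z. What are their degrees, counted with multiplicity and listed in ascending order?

Write h(θ) = θ^6 + θ^5 + 4θ^4 + 3θ^3 + θ^2 + θ + 2.
Roots in Z/5Z: h(0) = 2; h(1) = 3; h(2) = 2; h(3) = 1; h(4) = 3.
Complete factorization: h(θ) = (θ^2 + 3θ + 4)·(θ^4 + 3θ^3 + θ^2 + 3θ + 3).
Factor degrees with multiplicity: 2 + 4 = 6.

2, 4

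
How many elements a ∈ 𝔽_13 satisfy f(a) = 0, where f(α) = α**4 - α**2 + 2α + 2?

Evaluate at each of the 13 elements of 𝔽_13:
f(0) = 2; f(1) = 4; f(2) = 5; f(3) = 2; f(4) = 3; f(5) = 1; f(6) = 0 → root; f(7) = 2; f(8) = 7; f(9) = 0 → root; f(10) = 3; f(11) = 10; f(12) = 0 → root.
Roots: {6, 9, 12}.

3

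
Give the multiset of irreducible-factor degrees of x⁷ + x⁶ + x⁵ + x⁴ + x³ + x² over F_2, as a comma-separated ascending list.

Write h(x) = x⁷ + x⁶ + x⁵ + x⁴ + x³ + x².
Roots in F_2: h(0) = 0 → root; h(1) = 0 → root.
Linear factors from roots: (x), (x + 1).
Complete factorization: h(x) = (x + 1)·(x)^2·(x² + x + 1)^2.
Factor degrees with multiplicity: 1 + 1 + 1 + 2 + 2 = 7.

1, 1, 1, 2, 2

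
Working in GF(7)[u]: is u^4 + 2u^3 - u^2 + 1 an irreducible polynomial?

Yes

Write P(u) = u^4 + 2u^3 - u^2 + 1.
Check for roots in GF(7): P(0) = 1; P(1) = 3; P(2) = 1; P(3) = 1; P(4) = 5; P(5) = 4; P(6) = 6.
No roots, so no linear factors.
Degree-2 irreducible divisors: test the 21 monic irreducibles of degree 2 over GF(7).
None of them divide P (all give nonzero remainder).
No irreducible factor of degree ≤ 2 exists, so P is irreducible over GF(7).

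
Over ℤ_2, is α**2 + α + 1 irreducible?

Write P(α) = α**2 + α + 1.
Check for roots in ℤ_2: P(0) = 1; P(1) = 1.
No roots. A degree-2 polynomial over a field with no linear factor is irreducible.

Yes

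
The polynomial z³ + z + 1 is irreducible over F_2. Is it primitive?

Write f(z) = z³ + z + 1.
|GF(2^3)^×| = 2^3 − 1 = 7. Prime factorization: 7 = 7.
f is primitive ⇔ z has order 7 in GF(2)[z]/(f), i.e. z^(7/q) ≠ 1 for each prime q | 7.
z^(1) mod f = z.
None equal 1, so z has full order 7; f is primitive.

Yes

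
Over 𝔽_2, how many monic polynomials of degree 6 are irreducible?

By the necklace-counting formula, N_2(6) = (1/6) Σ_{d|6} μ(6/d)·2^d.
Divisors of 6: 1, 2, 3, 6; μ(6/d) for each: 1, -1, -1, 1.
Σ = 2^1 − 2^2 − 2^3 + 2^6 = 54.
N = 54/6 = 9.

9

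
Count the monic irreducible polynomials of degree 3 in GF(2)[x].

Gauss's count: N_{2}(3) = (1/3) Σ_{d|3} μ(3/d)·2^d.
Divisors of 3: 1, 3; μ(3/d) for each: -1, 1.
Σ = − 2^1 + 2^3 = 6.
N = 6/3 = 2.

2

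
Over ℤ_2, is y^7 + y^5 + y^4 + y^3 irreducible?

No

Write f(y) = y^7 + y^5 + y^4 + y^3.
Check for roots in ℤ_2: f(0) = 0 → root; f(1) = 0 → root.
f(0) = 0, so (y) divides f(y); f is reducible.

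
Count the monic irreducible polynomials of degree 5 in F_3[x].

x^(3^5) − x is the product of all monic irreducibles of degree dividing 5; Möbius inversion gives N = (1/5) Σ μ(5/d)·3^d.
Divisors of 5: 1, 5; μ(5/d) for each: -1, 1.
Σ = − 3^1 + 3^5 = 240.
N = 240/5 = 48.

48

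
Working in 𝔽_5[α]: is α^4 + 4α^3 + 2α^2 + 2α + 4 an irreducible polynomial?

Write g(α) = α^4 + 4α^3 + 2α^2 + 2α + 4.
Check for roots in 𝔽_5: g(0) = 4; g(1) = 3; g(2) = 4; g(3) = 2; g(4) = 1.
No roots, so no linear factors.
Degree-2 irreducible divisors: test the 10 monic irreducibles of degree 2 over GF(5).
None of them divide g (all give nonzero remainder).
No irreducible factor of degree ≤ 2 exists, so g is irreducible over GF(5).

Yes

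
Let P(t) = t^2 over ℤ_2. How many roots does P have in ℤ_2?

Evaluate at each of the 2 elements of ℤ_2:
P(0) = 0 → root; P(1) = 1.
Roots: {0}.

1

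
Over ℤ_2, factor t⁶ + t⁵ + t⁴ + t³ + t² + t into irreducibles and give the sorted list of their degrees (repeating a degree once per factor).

1, 1, 2, 2

Write g(t) = t⁶ + t⁵ + t⁴ + t³ + t² + t.
Roots in ℤ_2: g(0) = 0 → root; g(1) = 0 → root.
Linear factors from roots: (t), (t + 1).
Complete factorization: g(t) = (t)·(t + 1)·(t² + t + 1)^2.
Factor degrees with multiplicity: 1 + 1 + 2 + 2 = 6.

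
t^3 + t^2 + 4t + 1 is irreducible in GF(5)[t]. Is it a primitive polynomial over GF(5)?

Write f(t) = t^3 + t^2 + 4t + 1.
|GF(5^3)^×| = 5^3 − 1 = 124. Prime factorization: 124 = 2^2·31.
f is primitive ⇔ t has order 124 in GF(5)[t]/(f), i.e. t^(124/q) ≠ 1 for each prime q | 124.
t^(62) mod f = 1
t^(4) mod f = 2t^2 + 3t + 1.
Since t^(62) = 1, the order of t divides 62 < 124; not primitive.

No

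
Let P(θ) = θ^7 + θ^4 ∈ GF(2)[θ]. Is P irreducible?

Check for roots in GF(2): P(0) = 0 → root; P(1) = 0 → root.
P(0) = 0, so (θ) divides P(θ); P is reducible.

No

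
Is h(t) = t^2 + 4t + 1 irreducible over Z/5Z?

Check for roots in Z/5Z: h(0) = 1; h(1) = 1; h(2) = 3; h(3) = 2; h(4) = 3.
No roots. A degree-2 polynomial over a field with no linear factor is irreducible.

Yes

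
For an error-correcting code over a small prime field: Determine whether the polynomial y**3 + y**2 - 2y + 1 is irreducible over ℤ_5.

Write P(y) = y**3 + y**2 - 2y + 1.
Check for roots in ℤ_5: P(0) = 1; P(1) = 1; P(2) = 4; P(3) = 1; P(4) = 3.
No roots. A degree-3 polynomial over a field with no linear factor is irreducible.

Yes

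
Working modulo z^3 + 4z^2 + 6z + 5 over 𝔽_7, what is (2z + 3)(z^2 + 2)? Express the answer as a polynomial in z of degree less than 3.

2z^2 + 6z + 3

Multiply in 𝔽_7[z]: (2z + 3)·(z^2 + 2) = 2z^3 + 3z^2 + 4z + 6.
Reduce using z^3 ≡ 3z^2 + z + 2 (mod z^3 + 4z^2 + 6z + 5).
Reduced: 2z^2 + 6z + 3.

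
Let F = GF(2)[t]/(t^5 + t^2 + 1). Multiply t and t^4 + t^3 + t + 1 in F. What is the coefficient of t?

Multiply in GF(2)[t]: (t)·(t^4 + t^3 + t + 1) = t^5 + t^4 + t^2 + t.
Reduce using t^5 ≡ t^2 + 1 (mod t^5 + t^2 + 1).
Reduced: t^4 + t + 1.

1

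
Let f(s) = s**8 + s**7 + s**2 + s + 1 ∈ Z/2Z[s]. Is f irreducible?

Check for roots in Z/2Z: f(0) = 1; f(1) = 1.
No roots, so no linear factors.
Monic irreducibles of degree 2 over GF(2): s**2 + s + 1.
None of them divide f (all give nonzero remainder).
Monic irreducibles of degree 3 over GF(2): s**3 + s + 1, s**3 + s**2 + 1.
None of them divide f (all give nonzero remainder).
Monic irreducibles of degree 4 over GF(2): s**4 + s + 1, s**4 + s**3 + 1, s**4 + s**3 + s**2 + s + 1.
None of them divide f (all give nonzero remainder).
No irreducible factor of degree ≤ 4 exists, so f is irreducible over GF(2).

Yes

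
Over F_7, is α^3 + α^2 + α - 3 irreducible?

Write g(α) = α^3 + α^2 + α - 3.
Check for roots in F_7: g(0) = 4; g(1) = 0 → root; g(2) = 4; g(3) = 1; g(4) = 4; g(5) = 5; g(6) = 3.
g(1) = 0, so (α − 1) divides g(α); g is reducible.

No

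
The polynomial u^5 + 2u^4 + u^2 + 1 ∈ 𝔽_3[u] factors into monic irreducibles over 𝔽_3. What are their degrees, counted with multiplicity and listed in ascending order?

1, 2, 2

Write g(u) = u^5 + 2u^4 + u^2 + 1.
Roots in 𝔽_3: g(0) = 1; g(1) = 2; g(2) = 0 → root.
Linear factors from roots: (u + 1).
Complete factorization: g(u) = (u + 1)·(u^2 + 2u + 2)^2.
Factor degrees with multiplicity: 1 + 2 + 2 = 5.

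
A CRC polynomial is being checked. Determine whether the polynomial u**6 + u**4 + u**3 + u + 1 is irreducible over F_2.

Write m(u) = u**6 + u**4 + u**3 + u + 1.
Check for roots in F_2: m(0) = 1; m(1) = 1.
No roots, so no linear factors.
Monic irreducibles of degree 2 over GF(2): u**2 + u + 1.
None of them divide m (all give nonzero remainder).
Monic irreducibles of degree 3 over GF(2): u**3 + u + 1, u**3 + u**2 + 1.
None of them divide m (all give nonzero remainder).
No irreducible factor of degree ≤ 3 exists, so m is irreducible over GF(2).

Yes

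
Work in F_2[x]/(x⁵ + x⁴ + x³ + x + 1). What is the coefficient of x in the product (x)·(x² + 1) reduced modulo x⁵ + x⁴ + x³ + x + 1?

Multiply in F_2[x]: (x)·(x² + 1) = x³ + x.
Reduced: x³ + x.

1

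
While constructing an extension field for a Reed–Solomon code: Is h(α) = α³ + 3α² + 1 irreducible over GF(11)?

No

Check each element of GF(11) for a root: h(0)=1, h(1)=5, h(2)=10, h(3)=0, h(4)=3, h(5)=3, h(6)=6, h(7)=7, h(8)=1, h(9)=5, h(10)=3.
h(3) = 0, so (α − 3) divides h(α); h is reducible.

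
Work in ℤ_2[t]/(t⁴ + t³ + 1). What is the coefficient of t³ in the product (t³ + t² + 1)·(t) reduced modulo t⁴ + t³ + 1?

Multiply in ℤ_2[t]: (t³ + t² + 1)·(t) = t⁴ + t³ + t.
Reduce using t⁴ ≡ t³ + 1 (mod t⁴ + t³ + 1).
Reduced: t + 1.

0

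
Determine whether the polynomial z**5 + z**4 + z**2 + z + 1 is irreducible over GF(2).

Yes

Write h(z) = z**5 + z**4 + z**2 + z + 1.
Check for roots in GF(2): h(0) = 1; h(1) = 1.
No roots, so no linear factors.
Monic irreducibles of degree 2 over GF(2): z**2 + z + 1.
None of them divide h (all give nonzero remainder).
No irreducible factor of degree ≤ 2 exists, so h is irreducible over GF(2).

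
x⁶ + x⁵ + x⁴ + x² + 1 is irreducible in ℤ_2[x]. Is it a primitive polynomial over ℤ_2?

No

Write f(x) = x⁶ + x⁵ + x⁴ + x² + 1.
|GF(2^6)^×| = 2^6 − 1 = 63. Prime factorization: 63 = 3^2·7.
f is primitive ⇔ x has order 63 in GF(2)[x]/(f), i.e. x^(63/q) ≠ 1 for each prime q | 63.
x^(21) mod f = 1
x^(9) mod f = x³ + 1.
Since x^(21) = 1, the order of x divides 21 < 63; not primitive.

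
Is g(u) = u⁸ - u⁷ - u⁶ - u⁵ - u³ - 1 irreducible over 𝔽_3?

Check for roots in 𝔽_3: g(0) = 2; g(1) = 2; g(2) = 2.
No roots, so no linear factors.
Monic irreducibles of degree 2 over GF(3): u² + 1, u² + u - 1, u² - u - 1.
None of them divide g (all give nonzero remainder).
Degree-3 irreducible divisors: test the 8 monic irreducibles of degree 3 over GF(3).
None of them divide g (all give nonzero remainder).
Degree-4 irreducible divisors: test the 18 monic irreducibles of degree 4 over GF(3).
None of them divide g (all give nonzero remainder).
No irreducible factor of degree ≤ 4 exists, so g is irreducible over GF(3).

Yes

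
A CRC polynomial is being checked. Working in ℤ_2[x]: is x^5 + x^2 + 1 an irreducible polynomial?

Yes

Write g(x) = x^5 + x^2 + 1.
Check for roots in ℤ_2: g(0) = 1; g(1) = 1.
No roots, so no linear factors.
Monic irreducibles of degree 2 over GF(2): x^2 + x + 1.
None of them divide g (all give nonzero remainder).
No irreducible factor of degree ≤ 2 exists, so g is irreducible over GF(2).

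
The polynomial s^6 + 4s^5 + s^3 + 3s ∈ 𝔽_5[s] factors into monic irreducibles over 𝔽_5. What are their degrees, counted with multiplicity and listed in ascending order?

1, 2, 3

Write g(s) = s^6 + 4s^5 + s^3 + 3s.
Roots in 𝔽_5: g(0) = 0 → root; g(1) = 4; g(2) = 1; g(3) = 2; g(4) = 3.
Linear factors from roots: (s).
Complete factorization: g(s) = (s)·(s^2 + 3s + 3)·(s^3 + s^2 + 4s + 1).
Factor degrees with multiplicity: 1 + 2 + 3 = 6.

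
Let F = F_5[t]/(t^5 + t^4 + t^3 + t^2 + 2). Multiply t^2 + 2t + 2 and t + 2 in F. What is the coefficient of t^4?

0

Multiply in F_5[t]: (t^2 + 2t + 2)·(t + 2) = t^3 + 4t^2 + t + 4.
Reduced: t^3 + 4t^2 + t + 4.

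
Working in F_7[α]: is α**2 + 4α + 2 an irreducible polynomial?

No

Write g(α) = α**2 + 4α + 2.
Check for roots in F_7: g(0) = 2; g(1) = 0 → root; g(2) = 0 → root; g(3) = 2; g(4) = 6; g(5) = 5; g(6) = 6.
g(1) = 0, so (α − 1) divides g(α); g is reducible.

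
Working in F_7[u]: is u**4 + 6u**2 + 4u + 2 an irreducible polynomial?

Write g(u) = u**4 + 6u**2 + 4u + 2.
Check for roots in F_7: g(0) = 2; g(1) = 6; g(2) = 1; g(3) = 2; g(4) = 6; g(5) = 6; g(6) = 5.
No roots, so no linear factors.
Degree-2 irreducible divisors: test the 21 monic irreducibles of degree 2 over GF(7).
None of them divide g (all give nonzero remainder).
No irreducible factor of degree ≤ 2 exists, so g is irreducible over GF(7).

Yes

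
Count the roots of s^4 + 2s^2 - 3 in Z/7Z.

4

Write g(s) = s^4 + 2s^2 - 3.
Evaluate at each of the 7 elements of Z/7Z:
g(0) = 4; g(1) = 0 → root; g(2) = 0 → root; g(3) = 5; g(4) = 5; g(5) = 0 → root; g(6) = 0 → root.
Roots: {1, 2, 5, 6}.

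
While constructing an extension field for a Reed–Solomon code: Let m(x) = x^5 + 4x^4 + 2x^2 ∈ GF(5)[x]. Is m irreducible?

Check for roots in GF(5): m(0) = 0 → root; m(1) = 2; m(2) = 4; m(3) = 0 → root; m(4) = 0 → root.
m(0) = 0, so (x) divides m(x); m is reducible.

No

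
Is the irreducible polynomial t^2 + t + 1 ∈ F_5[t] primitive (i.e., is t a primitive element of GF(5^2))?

No

Write f(t) = t^2 + t + 1.
|GF(5^2)^×| = 5^2 − 1 = 24. Prime factorization: 24 = 2^3·3.
f is primitive ⇔ t has order 24 in GF(5)[t]/(f), i.e. t^(24/q) ≠ 1 for each prime q | 24.
t^(12) mod f = 1
t^(8) mod f = 4t + 4.
Since t^(12) = 1, the order of t divides 12 < 24; not primitive.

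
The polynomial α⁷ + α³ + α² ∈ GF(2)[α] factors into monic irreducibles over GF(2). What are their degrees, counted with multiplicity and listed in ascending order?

1, 1, 2, 3

Write f(α) = α⁷ + α³ + α².
Roots in GF(2): f(0) = 0 → root; f(1) = 1.
Linear factors from roots: (α).
Complete factorization: f(α) = (α)^2·(α² + α + 1)·(α³ + α² + 1).
Factor degrees with multiplicity: 1 + 1 + 2 + 3 = 7.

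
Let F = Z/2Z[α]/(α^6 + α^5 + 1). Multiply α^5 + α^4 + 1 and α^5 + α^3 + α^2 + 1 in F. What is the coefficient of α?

1

Multiply in Z/2Z[α]: (α^5 + α^4 + 1)·(α^5 + α^3 + α^2 + 1) = α^10 + α^9 + α^8 + α^6 + α^4 + α^3 + α^2 + 1.
Reduce using α^6 ≡ α^5 + 1 (mod α^6 + α^5 + 1).
Reduced: α^3 + α + 1.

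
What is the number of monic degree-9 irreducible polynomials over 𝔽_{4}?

29120

Gauss's count: N_{4}(9) = (1/9) Σ_{d|9} μ(9/d)·4^d.
Divisors of 9: 1, 3, 9; μ(9/d) for each: 0, -1, 1.
Σ = − 4^3 + 4^9 = 262080.
N = 262080/9 = 29120.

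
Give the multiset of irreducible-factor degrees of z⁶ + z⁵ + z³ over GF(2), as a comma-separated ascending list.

1, 1, 1, 3

Write h(z) = z⁶ + z⁵ + z³.
Roots in GF(2): h(0) = 0 → root; h(1) = 1.
Linear factors from roots: (z).
Complete factorization: h(z) = (z)^3·(z³ + z² + 1).
Factor degrees with multiplicity: 1 + 1 + 1 + 3 = 6.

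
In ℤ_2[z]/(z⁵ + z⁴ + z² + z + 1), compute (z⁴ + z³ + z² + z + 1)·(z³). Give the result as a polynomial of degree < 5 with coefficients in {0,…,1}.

Multiply in ℤ_2[z]: (z⁴ + z³ + z² + z + 1)·(z³) = z⁷ + z⁶ + z⁵ + z⁴ + z³.
Reduce using z⁵ ≡ z⁴ + z² + z + 1 (mod z⁵ + z⁴ + z² + z + 1).
Reduced: z⁴ + z + 1.

z^4 + z + 1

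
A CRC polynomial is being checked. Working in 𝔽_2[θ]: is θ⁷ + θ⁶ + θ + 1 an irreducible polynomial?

No

Write f(θ) = θ⁷ + θ⁶ + θ + 1.
Check for roots in 𝔽_2: f(0) = 1; f(1) = 0 → root.
f(1) = 0, so (θ − 1) divides f(θ); f is reducible.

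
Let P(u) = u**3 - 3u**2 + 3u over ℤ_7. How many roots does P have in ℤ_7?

3

Evaluate at each of the 7 elements of ℤ_7:
P(0) = 0 → root; P(1) = 1; P(2) = 2; P(3) = 2; P(4) = 0 → root; P(5) = 2; P(6) = 0 → root.
Roots: {0, 4, 6}.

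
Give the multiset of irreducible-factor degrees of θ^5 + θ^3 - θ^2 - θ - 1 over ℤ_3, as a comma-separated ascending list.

Write f(θ) = θ^5 + θ^3 - θ^2 - θ - 1.
Roots in ℤ_3: f(0) = 2; f(1) = 2; f(2) = 0 → root.
Linear factors from roots: (θ + 1).
Complete factorization: f(θ) = (θ + 1)^2·(θ^3 + θ^2 + θ - 1).
Factor degrees with multiplicity: 1 + 1 + 3 = 5.

1, 1, 3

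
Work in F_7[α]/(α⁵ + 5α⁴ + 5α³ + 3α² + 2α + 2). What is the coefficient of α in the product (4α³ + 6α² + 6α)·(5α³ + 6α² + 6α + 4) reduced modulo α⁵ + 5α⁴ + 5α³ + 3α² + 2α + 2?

Multiply in F_7[α]: (4α³ + 6α² + 6α)·(5α³ + 6α² + 6α + 4) = 6α⁶ + 5α⁵ + 6α⁴ + 4α³ + 4α² + 3α.
Reduce using α⁵ ≡ 2α⁴ + 2α³ + 4α² + 5α + 5 (mod α⁵ + 5α⁴ + 5α³ + 3α² + 2α + 2).
Reduced: 3α⁴ + 6α³ + 4α² + 6α + 1.

6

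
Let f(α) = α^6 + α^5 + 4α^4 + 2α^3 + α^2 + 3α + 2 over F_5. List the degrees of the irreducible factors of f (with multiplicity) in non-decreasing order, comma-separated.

1, 2, 3

Roots in F_5: f(0) = 2; f(1) = 4; f(2) = 3; f(3) = 0 → root; f(4) = 2.
Linear factors from roots: (α + 2).
Complete factorization: f(α) = (α + 2)·(α^2 + 3α + 3)·(α^3 + α^2 + 2).
Factor degrees with multiplicity: 1 + 2 + 3 = 6.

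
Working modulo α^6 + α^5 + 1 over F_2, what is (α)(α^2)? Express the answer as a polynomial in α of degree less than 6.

α^3

Multiply in F_2[α]: (α)·(α^2) = α^3.
Reduced: α^3.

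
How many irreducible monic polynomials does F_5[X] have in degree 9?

217000

The number of monic irreducibles of degree 9 over GF(5) is (1/9)·Σ_{d∣9} μ(9/d) 5^d.
Divisors of 9: 1, 3, 9; μ(9/d) for each: 0, -1, 1.
Σ = − 5^3 + 5^9 = 1953000.
N = 1953000/9 = 217000.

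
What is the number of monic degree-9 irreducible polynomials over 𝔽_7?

4483696

By the necklace-counting formula, N_7(9) = (1/9) Σ_{d|9} μ(9/d)·7^d.
Divisors of 9: 1, 3, 9; μ(9/d) for each: 0, -1, 1.
Σ = − 7^3 + 7^9 = 40353264.
N = 40353264/9 = 4483696.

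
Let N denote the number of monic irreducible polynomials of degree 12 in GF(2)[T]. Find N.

335

Gauss's count: N_{2}(12) = (1/12) Σ_{d|12} μ(12/d)·2^d.
Divisors of 12: 1, 2, 3, 4, 6, 12; μ(12/d) for each: 0, 1, 0, -1, -1, 1.
Σ = 2^2 − 2^4 − 2^6 + 2^12 = 4020.
N = 4020/12 = 335.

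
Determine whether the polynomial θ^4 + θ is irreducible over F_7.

Write m(θ) = θ^4 + θ.
Check for roots in F_7: m(0) = 0 → root; m(1) = 2; m(2) = 4; m(3) = 0 → root; m(4) = 1; m(5) = 0 → root; m(6) = 0 → root.
m(0) = 0, so (θ) divides m(θ); m is reducible.

No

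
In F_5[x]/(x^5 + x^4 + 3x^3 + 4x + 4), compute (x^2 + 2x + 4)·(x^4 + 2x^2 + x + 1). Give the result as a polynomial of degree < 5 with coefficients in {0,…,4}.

Multiply in F_5[x]: (x^2 + 2x + 4)·(x^4 + 2x^2 + x + 1) = x^6 + 2x^5 + x^4 + x^2 + x + 4.
Reduce using x^5 ≡ 4x^4 + 2x^3 + x + 1 (mod x^5 + x^4 + 3x^3 + 4x + 4).
Reduced: 2x^4 + 2x^3 + 2x^2 + 3x.

2x^4 + 2x^3 + 2x^2 + 3x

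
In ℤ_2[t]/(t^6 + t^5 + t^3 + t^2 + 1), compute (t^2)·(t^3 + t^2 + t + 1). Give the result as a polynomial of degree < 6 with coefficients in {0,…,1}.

Multiply in ℤ_2[t]: (t^2)·(t^3 + t^2 + t + 1) = t^5 + t^4 + t^3 + t^2.
Reduced: t^5 + t^4 + t^3 + t^2.

t^5 + t^4 + t^3 + t^2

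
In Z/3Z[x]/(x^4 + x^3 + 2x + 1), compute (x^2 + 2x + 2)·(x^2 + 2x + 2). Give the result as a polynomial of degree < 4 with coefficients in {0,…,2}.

2x^2

Multiply in Z/3Z[x]: (x^2 + 2x + 2)·(x^2 + 2x + 2) = x^4 + x^3 + 2x^2 + 2x + 1.
Reduce using x^4 ≡ 2x^3 + x + 2 (mod x^4 + x^3 + 2x + 1).
Reduced: 2x^2.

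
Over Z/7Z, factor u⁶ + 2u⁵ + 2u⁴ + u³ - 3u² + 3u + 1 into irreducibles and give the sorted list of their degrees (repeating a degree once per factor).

1, 1, 1, 3

Write h(u) = u⁶ + 2u⁵ + 2u⁴ + u³ - 3u² + 3u + 1.
Linear factors from roots: (u - 1), (u + 3), (u + 2).
Complete factorization: h(u) = (u + 2)·(u + 3)·(u - 1)·(u³ - 2u² + 2u + 1).
Factor degrees with multiplicity: 1 + 1 + 1 + 3 = 6.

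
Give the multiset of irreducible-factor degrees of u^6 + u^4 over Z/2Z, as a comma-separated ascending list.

1, 1, 1, 1, 1, 1

Write g(u) = u^6 + u^4.
Roots in Z/2Z: g(0) = 0 → root; g(1) = 0 → root.
Linear factors from roots: (u), (u + 1).
Complete factorization: g(u) = (u + 1)^2·(u)^4.
Factor degrees with multiplicity: 1 + 1 + 1 + 1 + 1 + 1 = 6.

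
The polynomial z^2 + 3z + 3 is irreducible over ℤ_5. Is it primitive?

Yes

Write f(z) = z^2 + 3z + 3.
|GF(5^2)^×| = 5^2 − 1 = 24. Prime factorization: 24 = 2^3·3.
f is primitive ⇔ z has order 24 in GF(5)[z]/(f), i.e. z^(24/q) ≠ 1 for each prime q | 24.
z^(12) mod f = 4.
z^(8) mod f = z + 1.
None equal 1, so z has full order 24; f is primitive.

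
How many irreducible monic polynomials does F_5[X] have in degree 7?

Gauss's count: N_{5}(7) = (1/7) Σ_{d|7} μ(7/d)·5^d.
Divisors of 7: 1, 7; μ(7/d) for each: -1, 1.
Σ = − 5^1 + 5^7 = 78120.
N = 78120/7 = 11160.

11160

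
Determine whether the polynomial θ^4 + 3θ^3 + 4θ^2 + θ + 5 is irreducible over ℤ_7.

No

Write f(θ) = θ^4 + 3θ^3 + 4θ^2 + θ + 5.
Check for roots in ℤ_7: f(0) = 5; f(1) = 0 → root; f(2) = 0 → root; f(3) = 3; f(4) = 3; f(5) = 4; f(6) = 6.
f(1) = 0, so (θ − 1) divides f(θ); f is reducible.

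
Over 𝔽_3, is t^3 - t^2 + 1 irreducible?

Write h(t) = t^3 - t^2 + 1.
Check for roots in 𝔽_3: h(0) = 1; h(1) = 1; h(2) = 2.
No roots. A degree-3 polynomial over a field with no linear factor is irreducible.

Yes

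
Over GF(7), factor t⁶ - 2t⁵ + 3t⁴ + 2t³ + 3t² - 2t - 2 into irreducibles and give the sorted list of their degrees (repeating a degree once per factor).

1, 1, 1, 3

Write f(t) = t⁶ - 2t⁵ + 3t⁴ + 2t³ + 3t² - 2t - 2.
Linear factors from roots: (t - 2), (t + 3), (t + 1).
Complete factorization: f(t) = (t + 1)·(t + 3)·(t - 2)·(t³ + 3t² + 2t - 2).
Factor degrees with multiplicity: 1 + 1 + 1 + 3 = 6.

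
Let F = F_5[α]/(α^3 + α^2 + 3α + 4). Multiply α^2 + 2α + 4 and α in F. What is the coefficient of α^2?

1

Multiply in F_5[α]: (α^2 + 2α + 4)·(α) = α^3 + 2α^2 + 4α.
Reduce using α^3 ≡ 4α^2 + 2α + 1 (mod α^3 + α^2 + 3α + 4).
Reduced: α^2 + α + 1.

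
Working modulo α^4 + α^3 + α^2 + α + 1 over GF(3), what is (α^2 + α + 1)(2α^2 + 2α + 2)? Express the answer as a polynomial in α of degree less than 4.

2α^3 + α^2 + 2α

Multiply in GF(3)[α]: (α^2 + α + 1)·(2α^2 + 2α + 2) = 2α^4 + α^3 + α + 2.
Reduce using α^4 ≡ 2α^3 + 2α^2 + 2α + 2 (mod α^4 + α^3 + α^2 + α + 1).
Reduced: 2α^3 + α^2 + 2α.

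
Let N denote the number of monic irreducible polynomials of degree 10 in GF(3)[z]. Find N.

The number of monic irreducibles of degree 10 over GF(3) is (1/10)·Σ_{d∣10} μ(10/d) 3^d.
Divisors of 10: 1, 2, 5, 10; μ(10/d) for each: 1, -1, -1, 1.
Σ = 3^1 − 3^2 − 3^5 + 3^10 = 58800.
N = 58800/10 = 5880.

5880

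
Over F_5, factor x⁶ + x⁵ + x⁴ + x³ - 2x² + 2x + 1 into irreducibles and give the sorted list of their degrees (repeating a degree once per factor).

1, 2, 3

Write h(x) = x⁶ + x⁵ + x⁴ + x³ - 2x² + 2x + 1.
Roots in F_5: h(0) = 1; h(1) = 0 → root; h(2) = 2; h(3) = 4; h(4) = 2.
Linear factors from roots: (x - 1).
Complete factorization: h(x) = (x - 1)·(x² + x + 2)·(x³ + x² + 2).
Factor degrees with multiplicity: 1 + 2 + 3 = 6.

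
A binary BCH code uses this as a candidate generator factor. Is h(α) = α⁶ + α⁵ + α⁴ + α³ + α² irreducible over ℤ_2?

No

Check for roots in ℤ_2: h(0) = 0 → root; h(1) = 1.
h(0) = 0, so (α) divides h(α); h is reducible.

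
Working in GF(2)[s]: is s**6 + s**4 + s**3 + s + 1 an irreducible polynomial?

Yes

Write g(s) = s**6 + s**4 + s**3 + s + 1.
Check for roots in GF(2): g(0) = 1; g(1) = 1.
No roots, so no linear factors.
Monic irreducibles of degree 2 over GF(2): s**2 + s + 1.
None of them divide g (all give nonzero remainder).
Monic irreducibles of degree 3 over GF(2): s**3 + s + 1, s**3 + s**2 + 1.
None of them divide g (all give nonzero remainder).
No irreducible factor of degree ≤ 3 exists, so g is irreducible over GF(2).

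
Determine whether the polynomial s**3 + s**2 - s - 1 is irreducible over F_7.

No

Write g(s) = s**3 + s**2 - s - 1.
Check for roots in F_7: g(0) = 6; g(1) = 0 → root; g(2) = 2; g(3) = 4; g(4) = 5; g(5) = 4; g(6) = 0 → root.
g(1) = 0, so (s − 1) divides g(s); g is reducible.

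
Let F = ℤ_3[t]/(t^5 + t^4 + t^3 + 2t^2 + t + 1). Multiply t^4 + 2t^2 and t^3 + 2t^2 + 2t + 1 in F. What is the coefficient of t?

0

Multiply in ℤ_3[t]: (t^4 + 2t^2)·(t^3 + 2t^2 + 2t + 1) = t^7 + 2t^6 + t^5 + 2t^4 + t^3 + 2t^2.
Reduce using t^5 ≡ 2t^4 + 2t^3 + t^2 + 2t + 2 (mod t^5 + t^4 + t^3 + 2t^2 + t + 1).
Reduced: 2t^3 + 2t^2 + 1.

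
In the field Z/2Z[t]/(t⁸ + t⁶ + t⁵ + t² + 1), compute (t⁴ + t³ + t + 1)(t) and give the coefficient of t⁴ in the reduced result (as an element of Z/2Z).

1

Multiply in Z/2Z[t]: (t⁴ + t³ + t + 1)·(t) = t⁵ + t⁴ + t² + t.
Reduced: t⁵ + t⁴ + t² + t.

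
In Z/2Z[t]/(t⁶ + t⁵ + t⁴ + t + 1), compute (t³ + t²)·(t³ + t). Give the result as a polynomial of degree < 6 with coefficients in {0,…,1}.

t^3 + t + 1

Multiply in Z/2Z[t]: (t³ + t²)·(t³ + t) = t⁶ + t⁵ + t⁴ + t³.
Reduce using t⁶ ≡ t⁵ + t⁴ + t + 1 (mod t⁶ + t⁵ + t⁴ + t + 1).
Reduced: t³ + t + 1.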